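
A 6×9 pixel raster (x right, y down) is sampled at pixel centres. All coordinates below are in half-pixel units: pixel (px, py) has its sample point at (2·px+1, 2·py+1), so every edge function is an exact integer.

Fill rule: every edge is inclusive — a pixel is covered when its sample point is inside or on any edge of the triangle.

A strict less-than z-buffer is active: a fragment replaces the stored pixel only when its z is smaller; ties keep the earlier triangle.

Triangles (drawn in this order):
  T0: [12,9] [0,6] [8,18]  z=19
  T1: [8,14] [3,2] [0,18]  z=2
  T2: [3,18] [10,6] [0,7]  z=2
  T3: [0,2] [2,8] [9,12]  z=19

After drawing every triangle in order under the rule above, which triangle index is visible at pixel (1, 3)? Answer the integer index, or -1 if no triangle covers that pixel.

T0:
  2·area = 120  (B↔C swapped to make it positive)
  edge (12, 9)→(8, 18): d=(-4,9) inclusive
  edge (8, 18)→(0, 6): d=(-8,-12) inclusive
  edge (0, 6)→(12, 9): d=(12,3) inclusive
    (0,3)@(1, 7): e=[107,4,9] → X
    (1,3)@(3, 7): e=[89,28,3] → X
    (2,3)@(5, 7): e=[71,52,-3] → .
    (0,4)@(1, 9): e=[99,-12,33] → .
    (1,4)@(3, 9): e=[81,12,27] → X
    (2,4)@(5, 9): e=[63,36,21] → X
    (3,4)@(7, 9): e=[45,60,15] → X
    (4,4)@(9, 9): e=[27,84,9] → X
    (5,4)@(11, 9): e=[9,108,3] → X
    (1,5)@(3, 11): e=[73,-4,51] → .
    (2,5)@(5, 11): e=[55,20,45] → X
    (2,6)@(5, 13): e=[47,4,69] → X
  covered (16 px):
    . . . . . .
    . . . . . .
    . . . . . .
    X X . . . .
    . X X X X X
    . . X X X X
    . . X X X .
    . . . X X .
    . . . . . .
T1:
  2·area = 116  (B↔C swapped to make it positive)
  edge (8, 14)→(0, 18): d=(-8,4) inclusive
  edge (0, 18)→(3, 2): d=(3,-16) inclusive
  edge (3, 2)→(8, 14): d=(5,12) inclusive
    (1,1)@(3, 3): e=[108,3,5] → X
    (2,1)@(5, 3): e=[100,35,-19] → .
    (1,2)@(3, 5): e=[92,9,15] → X
    (2,2)@(5, 5): e=[84,41,-9] → .
    (1,3)@(3, 7): e=[76,15,25] → X
    (2,3)@(5, 7): e=[68,47,1] → X
    (3,3)@(7, 7): e=[60,79,-23] → .
    (1,4)@(3, 9): e=[60,21,35] → X
    (3,4)@(7, 9): e=[44,85,-13] → .
    (1,5)@(3, 11): e=[44,27,45] → X
    (3,5)@(7, 11): e=[28,91,-3] → .
    (0,6)@(1, 13): e=[36,1,79] → X
  covered (16 px):
    . . . . . .
    . X . . . .
    . X . . . .
    . X X . . .
    . X X . . .
    . X X . . .
    X X X X . .
    X X X . . .
    X . . . . .
T2:
  2·area = 113  (B↔C swapped to make it positive)
  edge (3, 18)→(0, 7): d=(-3,-11) inclusive
  edge (0, 7)→(10, 6): d=(10,-1) inclusive
  edge (10, 6)→(3, 18): d=(-7,12) inclusive
    (0,3)@(1, 7): e=[11,1,101] → X
    (1,3)@(3, 7): e=[33,3,77] → X
    (2,3)@(5, 7): e=[55,5,53] → X
    (3,3)@(7, 7): e=[77,7,29] → X
    (4,3)@(9, 7): e=[99,9,5] → X
    (5,3)@(11, 7): e=[121,11,-19] → .
    (0,4)@(1, 9): e=[5,21,87] → X
    (4,4)@(9, 9): e=[93,29,-9] → .
    (0,5)@(1, 11): e=[-1,41,73] → .
    (1,5)@(3, 11): e=[21,43,49] → X
    (4,5)@(9, 11): e=[87,49,-23] → .
    (1,6)@(3, 13): e=[15,63,35] → X
  covered (16 px):
    . . . . . .
    . . . . . .
    . . . . . .
    X X X X X .
    X X X X . .
    . X X X . .
    . X X . . .
    . X . . . .
    . X . . . .
T3:
  2·area = 34  (B↔C swapped to make it positive)
  edge (0, 2)→(9, 12): d=(9,10) inclusive
  edge (9, 12)→(2, 8): d=(-7,-4) inclusive
  edge (2, 8)→(0, 2): d=(-2,-6) inclusive
    (0,2)@(1, 5): e=[17,17,0] → X  [on edge]
    (1,2)@(3, 5): e=[-3,25,12] → .
    (0,3)@(1, 7): e=[35,3,-4] → .
    (1,3)@(3, 7): e=[15,11,8] → X
    (2,3)@(5, 7): e=[-5,19,20] → .
    (1,4)@(3, 9): e=[33,-3,4] → .
    (2,4)@(5, 9): e=[13,5,16] → X
    (3,4)@(7, 9): e=[-7,13,28] → .
    (1,5)@(3, 11): e=[51,-17,0] → .  [on edge]
    (2,5)@(5, 11): e=[31,-9,12] → .
    (2,8)@(5, 17): e=[85,-51,0] → .  [on edge]
  covered (3 px):
    . . . . . .
    . . . . . .
    X . . . . .
    . X . . . .
    . . X . . .
    . . . . . .
    . . . . . .
    . . . . . .
    . . . . . .

Z-buffer (winner per pixel, '.' = empty):
  . . . . . .
  . 1 . . . .
  3 1 . . . .
  2 1 1 2 2 .
  2 1 1 2 0 0
  . 1 1 2 0 0
  1 1 1 1 0 .
  1 1 1 0 0 .
  1 2 . . . .

Answer: 1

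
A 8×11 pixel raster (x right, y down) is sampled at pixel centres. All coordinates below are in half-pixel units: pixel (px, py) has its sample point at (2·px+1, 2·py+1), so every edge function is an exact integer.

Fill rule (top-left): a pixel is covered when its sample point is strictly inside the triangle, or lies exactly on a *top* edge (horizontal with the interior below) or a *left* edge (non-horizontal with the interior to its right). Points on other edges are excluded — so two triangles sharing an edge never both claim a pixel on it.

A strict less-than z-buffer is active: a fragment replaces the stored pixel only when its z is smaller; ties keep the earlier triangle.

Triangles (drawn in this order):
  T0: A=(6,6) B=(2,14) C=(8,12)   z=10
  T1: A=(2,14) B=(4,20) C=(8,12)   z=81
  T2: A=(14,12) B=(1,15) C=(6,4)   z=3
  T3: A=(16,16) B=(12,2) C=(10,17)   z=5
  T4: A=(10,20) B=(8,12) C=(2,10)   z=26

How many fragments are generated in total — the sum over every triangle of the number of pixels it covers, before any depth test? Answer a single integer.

T0:
  2·area = 40  (B↔C swapped to make it positive)
  edge (6, 6)→(8, 12): d=(2,6) right/bottom  bias=-1
  edge (8, 12)→(2, 14): d=(-6,2) right/bottom  bias=-1
  edge (2, 14)→(6, 6): d=(4,-8) top-left  bias=+0
    (2,1)@(5, 3): e=[0,60,-20] → ·  [on edge]
    (2,4)@(5, 9): e=[12,24,4] → █
    (3,4)@(7, 9): e=[0,20,20] → ·  [on edge]
    (2,5)@(5, 11): e=[16,12,12] → █
    (3,5)@(7, 11): e=[4,8,28] → █
    (4,5)@(9, 11): e=[-8,4,44] → ·
    (5,5)@(11, 11): e=[-20,0,60] → ·  [on edge]
    (1,6)@(3, 13): e=[32,4,4] → █
    (2,6)@(5, 13): e=[20,0,20] → ·  [on edge]
    (3,6)@(7, 13): e=[8,-4,36] → ·
    (1,7)@(3, 15): e=[36,-8,12] → ·
    (4,7)@(9, 15): e=[0,-20,60] → ·  [on edge]
    (5,10)@(11, 21): e=[0,-60,100] → ·  [on edge]
  covered (4 px):
    · · · · · · · ·
    · · · · · · · ·
    · · · · · · · ·
    · · · · · · · ·
    · · █ · · · · ·
    · · █ █ · · · ·
    · █ · · · · · ·
    · · · · · · · ·
    · · · · · · · ·
    · · · · · · · ·
    · · · · · · · ·
T1:
  2·area = 40  (B↔C swapped to make it positive)
  edge (2, 14)→(8, 12): d=(6,-2) top-left  bias=+0
  edge (8, 12)→(4, 20): d=(-4,8) right/bottom  bias=-1
  edge (4, 20)→(2, 14): d=(-2,-6) top-left  bias=+0
    (0,5)@(1, 11): e=[-20,60,0] → ·  [on edge]
    (5,5)@(11, 11): e=[0,-20,60] → ·  [on edge]
    (2,6)@(5, 13): e=[0,20,20] → █  [on edge]
    (3,6)@(7, 13): e=[4,4,32] → █
    (4,6)@(9, 13): e=[8,-12,44] → ·
    (1,7)@(3, 15): e=[8,28,4] → █
    (3,7)@(7, 15): e=[16,-4,28] → ·
    (1,8)@(3, 17): e=[20,20,0] → █  [on edge]
    (3,8)@(7, 17): e=[28,-12,24] → ·
    (1,9)@(3, 19): e=[32,12,-4] → ·
    (2,9)@(5, 19): e=[36,-4,8] → ·
  covered (6 px):
    · · · · · · · ·
    · · · · · · · ·
    · · · · · · · ·
    · · · · · · · ·
    · · · · · · · ·
    · · · · · · · ·
    · · █ █ · · · ·
    · █ █ · · · · ·
    · █ █ · · · · ·
    · · · · · · · ·
    · · · · · · · ·
T2:
  2·area = 128
  edge (14, 12)→(1, 15): d=(-13,3) right/bottom  bias=-1
  edge (1, 15)→(6, 4): d=(5,-11) top-left  bias=+0
  edge (6, 4)→(14, 12): d=(8,8) right/bottom  bias=-1
    (1,0)@(3, 1): e=[176,-48,0] → ·  [on edge]
    (2,1)@(5, 3): e=[144,-16,0] → ·  [on edge]
    (3,2)@(7, 5): e=[112,16,0] → ·  [on edge]
    (2,3)@(5, 7): e=[92,4,32] → █
    (3,3)@(7, 7): e=[86,26,16] → █
    (4,3)@(9, 7): e=[80,48,0] → ·  [on edge]
    (2,4)@(5, 9): e=[66,14,48] → █
    (4,4)@(9, 9): e=[54,58,16] → █
    (5,4)@(11, 9): e=[48,80,0] → ·  [on edge]
    (1,5)@(3, 11): e=[46,2,80] → █
    (5,5)@(11, 11): e=[22,90,16] → █
    (6,5)@(13, 11): e=[16,112,0] → ·  [on edge]
    (7,6)@(15, 13): e=[-16,144,0] → ·  [on edge]
    (0,7)@(1, 15): e=[0,0,128] → ·  [on edge]
  covered (14 px):
    · · · · · · · ·
    · · · · · · · ·
    · · · · · · · ·
    · · █ █ · · · ·
    · · █ █ █ · · ·
    · █ █ █ █ █ · ·
    · █ █ █ █ · · ·
    · · · · · · · ·
    · · · · · · · ·
    · · · · · · · ·
    · · · · · · · ·
T3:
  2·area = 88  (B↔C swapped to make it positive)
  edge (16, 16)→(10, 17): d=(-6,1) right/bottom  bias=-1
  edge (10, 17)→(12, 2): d=(2,-15) top-left  bias=+0
  edge (12, 2)→(16, 16): d=(4,14) right/bottom  bias=-1
    (6,3)@(13, 7): e=[57,25,6] → █
    (7,3)@(15, 7): e=[55,55,-22] → ·
    (6,4)@(13, 9): e=[45,29,14] → █
    (7,4)@(15, 9): e=[43,59,-14] → ·
    (5,5)@(11, 11): e=[35,3,50] → █
    (7,5)@(15, 11): e=[31,63,-6] → ·
    (5,6)@(11, 13): e=[23,7,58] → █
    (7,6)@(15, 13): e=[19,67,2] → █
    (5,7)@(11, 15): e=[11,11,66] → █
    (5,8)@(11, 17): e=[-1,15,74] → ·
    (6,8)@(13, 17): e=[-3,45,46] → ·
    (7,8)@(15, 17): e=[-5,75,18] → ·
  covered (10 px):
    · · · · · · · ·
    · · · · · · · ·
    · · · · · · · ·
    · · · · · · █ ·
    · · · · · · █ ·
    · · · · · █ █ ·
    · · · · · █ █ █
    · · · · · █ █ █
    · · · · · · · ·
    · · · · · · · ·
    · · · · · · · ·
T4:
  2·area = 44  (B↔C swapped to make it positive)
  edge (10, 20)→(2, 10): d=(-8,-10) top-left  bias=+0
  edge (2, 10)→(8, 12): d=(6,2) right/bottom  bias=-1
  edge (8, 12)→(10, 20): d=(2,8) right/bottom  bias=-1
    (1,5)@(3, 11): e=[2,4,38] → █
    (2,5)@(5, 11): e=[22,0,22] → ·  [on edge]
    (1,6)@(3, 13): e=[-14,16,42] → ·
    (2,6)@(5, 13): e=[6,12,26] → █
    (3,6)@(7, 13): e=[26,8,10] → █
    (4,6)@(9, 13): e=[46,4,-6] → ·
    (5,6)@(11, 13): e=[66,0,-22] → ·  [on edge]
    (2,7)@(5, 15): e=[-10,24,30] → ·
    (3,7)@(7, 15): e=[10,20,14] → █
    (4,7)@(9, 15): e=[30,16,-2] → ·
    (3,8)@(7, 17): e=[-6,32,18] → ·
    (4,8)@(9, 17): e=[14,28,2] → █
  covered (5 px):
    · · · · · · · ·
    · · · · · · · ·
    · · · · · · · ·
    · · · · · · · ·
    · · · · · · · ·
    · █ · · · · · ·
    · · █ █ · · · ·
    · · · █ · · · ·
    · · · · █ · · ·
    · · · · · · · ·
    · · · · · · · ·

Answer: 39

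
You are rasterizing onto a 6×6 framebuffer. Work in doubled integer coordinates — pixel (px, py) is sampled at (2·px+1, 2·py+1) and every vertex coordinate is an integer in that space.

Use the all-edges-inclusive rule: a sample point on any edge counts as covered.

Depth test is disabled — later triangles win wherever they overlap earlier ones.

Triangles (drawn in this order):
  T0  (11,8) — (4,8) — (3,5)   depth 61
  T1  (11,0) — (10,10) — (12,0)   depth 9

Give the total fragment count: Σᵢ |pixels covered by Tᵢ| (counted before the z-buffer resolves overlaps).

T0:
  2·area = 21
  edge (11, 8)→(4, 8): d=(-7,0) inclusive
  edge (4, 8)→(3, 5): d=(-1,-3) inclusive
  edge (3, 5)→(11, 8): d=(8,3) inclusive
    (1,2)@(3, 5): e=[21,0,0] → #  [on edge]
    (2,2)@(5, 5): e=[21,6,-6] → ·
    (1,3)@(3, 7): e=[7,-2,16] → ·
    (2,3)@(5, 7): e=[7,4,10] → #
    (3,3)@(7, 7): e=[7,10,4] → #
    (4,3)@(9, 7): e=[7,16,-2] → ·
    (2,4)@(5, 9): e=[-7,2,26] → ·
    (3,4)@(7, 9): e=[-7,8,20] → ·
    (2,5)@(5, 11): e=[-21,0,42] → ·  [on edge]
  covered (3 px):
    · · · · · ·
    · · · · · ·
    · # · · · ·
    · · # # · ·
    · · · · · ·
    · · · · · ·
T1:
  2·area = 10  (B↔C swapped to make it positive)
  edge (11, 0)→(12, 0): d=(1,0) inclusive
  edge (12, 0)→(10, 10): d=(-2,10) inclusive
  edge (10, 10)→(11, 0): d=(1,-10) inclusive
    (5,0)@(11, 1): e=[1,8,1] → #
    (5,1)@(11, 3): e=[3,4,3] → #
    (5,2)@(11, 5): e=[5,0,5] → #  [on edge]
    (5,3)@(11, 7): e=[7,-4,7] → ·
  covered (3 px):
    · · · · · #
    · · · · · #
    · · · · · #
    · · · · · ·
    · · · · · ·
    · · · · · ·

Answer: 6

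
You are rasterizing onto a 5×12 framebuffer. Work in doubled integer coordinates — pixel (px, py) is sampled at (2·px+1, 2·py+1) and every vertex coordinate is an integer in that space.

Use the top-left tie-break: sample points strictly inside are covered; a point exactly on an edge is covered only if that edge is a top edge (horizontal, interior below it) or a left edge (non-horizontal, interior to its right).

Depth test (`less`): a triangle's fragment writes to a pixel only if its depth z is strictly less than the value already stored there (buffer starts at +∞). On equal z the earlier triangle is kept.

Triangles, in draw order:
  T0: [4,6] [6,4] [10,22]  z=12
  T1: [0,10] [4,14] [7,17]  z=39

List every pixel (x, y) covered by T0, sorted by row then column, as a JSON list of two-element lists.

T0:
  2·area = 44
  edge (4, 6)→(6, 4): d=(2,-2) top-left  bias=+0
  edge (6, 4)→(10, 22): d=(4,18) right/bottom  bias=-1
  edge (10, 22)→(4, 6): d=(-6,-16) top-left  bias=+0
    (4,0)@(9, 1): e=[0,-66,110] → ·  [on edge]
    (3,1)@(7, 3): e=[0,-22,66] → ·  [on edge]
    (2,2)@(5, 5): e=[0,22,22] → █  [on edge]
    (3,2)@(7, 5): e=[4,-14,54] → ·
    (1,3)@(3, 7): e=[0,66,-22] → ·  [on edge]
    (2,3)@(5, 7): e=[4,30,10] → █
    (3,3)@(7, 7): e=[8,-6,42] → ·
    (0,4)@(1, 9): e=[0,110,-66] → ·  [on edge]
    (2,4)@(5, 9): e=[8,38,-2] → ·
    (3,4)@(7, 9): e=[12,2,30] → █
    (4,4)@(9, 9): e=[16,-34,62] → ·
    (3,5)@(7, 11): e=[16,10,18] → █
  covered (6 px):
    · · · · ·
    · · · · ·
    · · █ · ·
    · · █ · ·
    · · · █ ·
    · · · █ ·
    · · · █ ·
    · · · · ·
    · · · · ·
    · · · · █
    · · · · ·
    · · · · ·
T1:
  degenerate (2·area = 0) — covers nothing

Result: [[2,2],[2,3],[3,4],[3,5],[3,6],[4,9]]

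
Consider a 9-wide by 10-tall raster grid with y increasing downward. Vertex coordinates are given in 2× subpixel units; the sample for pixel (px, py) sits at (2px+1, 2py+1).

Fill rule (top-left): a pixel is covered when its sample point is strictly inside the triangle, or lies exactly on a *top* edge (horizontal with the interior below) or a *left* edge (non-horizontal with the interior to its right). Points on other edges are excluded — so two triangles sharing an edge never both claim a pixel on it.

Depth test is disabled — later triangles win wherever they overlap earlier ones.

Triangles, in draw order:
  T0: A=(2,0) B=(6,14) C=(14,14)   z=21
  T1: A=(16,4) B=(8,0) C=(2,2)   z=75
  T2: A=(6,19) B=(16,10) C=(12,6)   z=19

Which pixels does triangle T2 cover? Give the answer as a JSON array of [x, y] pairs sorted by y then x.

T0:
  2·area = 112  (B↔C swapped to make it positive)
  edge (2, 0)→(14, 14): d=(12,14) right/bottom  bias=-1
  edge (14, 14)→(6, 14): d=(-8,0) right/bottom  bias=-1
  edge (6, 14)→(2, 0): d=(-4,-14) top-left  bias=+0
    (1,1)@(3, 3): e=[22,88,2] → █
    (2,1)@(5, 3): e=[-6,88,30] → ·
    (1,2)@(3, 5): e=[46,72,-6] → ·
    (2,2)@(5, 5): e=[18,72,22] → █
    (3,2)@(7, 5): e=[-10,72,50] → ·
    (2,3)@(5, 7): e=[42,56,14] → █
    (3,3)@(7, 7): e=[14,56,42] → █
    (4,3)@(9, 7): e=[-14,56,70] → ·
    (2,4)@(5, 9): e=[66,40,6] → █
    (4,4)@(9, 9): e=[10,40,62] → █
    (5,4)@(11, 9): e=[-18,40,90] → ·
    (2,5)@(5, 11): e=[90,24,-2] → ·
  covered (14 px):
    · · · · · · · · ·
    · █ · · · · · · ·
    · · █ · · · · · ·
    · · █ █ · · · · ·
    · · █ █ █ · · · ·
    · · · █ █ █ · · ·
    · · · █ █ █ █ · ·
    · · · · · · · · ·
    · · · · · · · · ·
    · · · · · · · · ·
T1:
  2·area = 40  (B↔C swapped to make it positive)
  edge (16, 4)→(2, 2): d=(-14,-2) top-left  bias=+0
  edge (2, 2)→(8, 0): d=(6,-2) top-left  bias=+0
  edge (8, 0)→(16, 4): d=(8,4) right/bottom  bias=-1
    (2,0)@(5, 1): e=[20,0,20] → █  [on edge]
    (3,0)@(7, 1): e=[24,4,12] → █
    (4,0)@(9, 1): e=[28,8,4] → █
    (5,0)@(11, 1): e=[32,12,-4] → ·
    (2,1)@(5, 3): e=[-8,12,36] → ·
    (3,1)@(7, 3): e=[-4,16,28] → ·
    (4,1)@(9, 3): e=[0,20,20] → █  [on edge]
    (5,1)@(11, 3): e=[4,24,12] → █
    (6,1)@(13, 3): e=[8,28,4] → █
    (7,1)@(15, 3): e=[12,32,-4] → ·
    (4,2)@(9, 5): e=[-28,32,36] → ·
    (5,2)@(11, 5): e=[-24,36,28] → ·
  covered (6 px):
    · · █ █ █ · · · ·
    · · · · █ █ █ · ·
    · · · · · · · · ·
    · · · · · · · · ·
    · · · · · · · · ·
    · · · · · · · · ·
    · · · · · · · · ·
    · · · · · · · · ·
    · · · · · · · · ·
    · · · · · · · · ·
T2:
  2·area = 76  (B↔C swapped to make it positive)
  edge (6, 19)→(12, 6): d=(6,-13) top-left  bias=+0
  edge (12, 6)→(16, 10): d=(4,4) right/bottom  bias=-1
  edge (16, 10)→(6, 19): d=(-10,9) right/bottom  bias=-1
    (3,0)@(7, 1): e=[-95,0,171] → ·  [on edge]
    (4,1)@(9, 3): e=[-57,0,133] → ·  [on edge]
    (5,2)@(11, 5): e=[-19,0,95] → ·  [on edge]
    (6,3)@(13, 7): e=[19,0,57] → ·  [on edge]
    (5,4)@(11, 9): e=[5,16,55] → █
    (6,4)@(13, 9): e=[31,8,37] → █
    (7,4)@(15, 9): e=[57,0,19] → ·  [on edge]
    (5,5)@(11, 11): e=[17,24,35] → █
    (7,5)@(15, 11): e=[69,8,-1] → ·
    (8,5)@(17, 11): e=[95,0,-19] → ·  [on edge]
    (4,6)@(9, 13): e=[3,40,33] → █
    (6,6)@(13, 13): e=[55,24,-3] → ·
  covered (8 px):
    · · · · · · · · ·
    · · · · · · · · ·
    · · · · · · · · ·
    · · · · · · · · ·
    · · · · · █ █ · ·
    · · · · · █ █ · ·
    · · · · █ █ · · ·
    · · · · █ · · · ·
    · · · █ · · · · ·
    · · · · · · · · ·

Answer: [[5,4],[6,4],[5,5],[6,5],[4,6],[5,6],[4,7],[3,8]]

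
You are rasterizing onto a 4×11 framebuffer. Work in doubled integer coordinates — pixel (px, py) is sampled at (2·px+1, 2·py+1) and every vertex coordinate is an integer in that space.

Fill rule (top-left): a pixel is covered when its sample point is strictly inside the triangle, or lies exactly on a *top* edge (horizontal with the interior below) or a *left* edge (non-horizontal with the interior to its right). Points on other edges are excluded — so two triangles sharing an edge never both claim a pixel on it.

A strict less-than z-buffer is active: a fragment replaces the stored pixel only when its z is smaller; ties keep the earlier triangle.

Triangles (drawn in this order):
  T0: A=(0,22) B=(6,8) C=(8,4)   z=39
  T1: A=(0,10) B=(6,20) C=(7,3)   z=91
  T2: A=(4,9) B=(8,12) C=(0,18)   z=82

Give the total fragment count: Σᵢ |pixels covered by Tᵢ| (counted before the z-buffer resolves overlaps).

T0:
  2·area = 4
  edge (0, 22)→(6, 8): d=(6,-14) top-left  bias=+0
  edge (6, 8)→(8, 4): d=(2,-4) top-left  bias=+0
  edge (8, 4)→(0, 22): d=(-8,18) right/bottom  bias=-1
    (1,7)@(3, 15): e=[0,2,2] → X  [on edge]
    (2,7)@(5, 15): e=[28,10,-34] → .
    (1,8)@(3, 17): e=[12,6,-14] → .
  covered (1 px):
    . . . .
    . . . .
    . . . .
    . . . .
    . . . .
    . . . .
    . . . .
    . X . .
    . . . .
    . . . .
    . . . .
T1:
  2·area = 112  (B↔C swapped to make it positive)
  edge (0, 10)→(7, 3): d=(7,-7) top-left  bias=+0
  edge (7, 3)→(6, 20): d=(-1,17) right/bottom  bias=-1
  edge (6, 20)→(0, 10): d=(-6,-10) top-left  bias=+0
    (3,1)@(7, 3): e=[0,0,112] → .  [on edge]
    (2,2)@(5, 5): e=[0,32,80] → X  [on edge]
    (3,2)@(7, 5): e=[14,-2,100] → .
    (1,3)@(3, 7): e=[0,64,48] → X  [on edge]
    (3,3)@(7, 7): e=[28,-4,88] → .
    (0,4)@(1, 9): e=[0,96,16] → X  [on edge]
    (3,4)@(7, 9): e=[42,-6,76] → .
    (0,5)@(1, 11): e=[14,94,4] → X
    (3,5)@(7, 11): e=[56,-8,64] → .
    (0,6)@(1, 13): e=[28,92,-8] → .
    (1,6)@(3, 13): e=[42,58,12] → X
    (3,6)@(7, 13): e=[70,-10,52] → .
    (1,7)@(3, 15): e=[56,56,0] → X  [on edge]
  covered (14 px):
    . . . .
    . . . .
    . . X .
    . X X .
    X X X .
    X X X .
    . X X .
    . X X .
    . . X .
    . . . .
    . . . .
T2:
  2·area = 48
  edge (4, 9)→(8, 12): d=(4,3) right/bottom  bias=-1
  edge (8, 12)→(0, 18): d=(-8,6) right/bottom  bias=-1
  edge (0, 18)→(4, 9): d=(4,-9) top-left  bias=+0
    (2,5)@(5, 11): e=[5,26,17] → X
    (3,5)@(7, 11): e=[-1,14,35] → .
    (1,6)@(3, 13): e=[19,22,7] → X
    (3,6)@(7, 13): e=[7,-2,43] → .
    (1,7)@(3, 15): e=[27,6,15] → X
    (2,7)@(5, 15): e=[21,-6,33] → .
    (0,8)@(1, 17): e=[41,2,5] → X
    (1,8)@(3, 17): e=[35,-10,23] → .
    (0,9)@(1, 19): e=[49,-14,13] → .
  covered (5 px):
    . . . .
    . . . .
    . . . .
    . . . .
    . . . .
    . . X .
    . X X .
    . X . .
    X . . .
    . . . .
    . . . .

Answer: 20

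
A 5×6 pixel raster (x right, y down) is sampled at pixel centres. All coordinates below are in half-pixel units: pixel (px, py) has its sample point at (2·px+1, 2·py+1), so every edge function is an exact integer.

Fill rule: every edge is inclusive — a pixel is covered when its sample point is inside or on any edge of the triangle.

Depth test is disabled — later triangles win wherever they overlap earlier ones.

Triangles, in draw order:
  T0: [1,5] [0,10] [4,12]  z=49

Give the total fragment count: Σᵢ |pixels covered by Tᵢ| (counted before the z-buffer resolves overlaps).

T0:
  2·area = 22  (B↔C swapped to make it positive)
  edge (1, 5)→(4, 12): d=(3,7) inclusive
  edge (4, 12)→(0, 10): d=(-4,-2) inclusive
  edge (0, 10)→(1, 5): d=(1,-5) inclusive
    (0,2)@(1, 5): e=[0,22,0] → #  [on edge]
    (1,2)@(3, 5): e=[-14,26,10] → ·
    (0,3)@(1, 7): e=[6,14,2] → #
    (1,3)@(3, 7): e=[-8,18,12] → ·
    (0,4)@(1, 9): e=[12,6,4] → #
    (1,4)@(3, 9): e=[-2,10,14] → ·
    (0,5)@(1, 11): e=[18,-2,6] → ·
    (1,5)@(3, 11): e=[4,2,16] → #
    (2,5)@(5, 11): e=[-10,6,26] → ·
  covered (4 px):
    · · · · ·
    · · · · ·
    # · · · ·
    # · · · ·
    # · · · ·
    · # · · ·

Answer: 4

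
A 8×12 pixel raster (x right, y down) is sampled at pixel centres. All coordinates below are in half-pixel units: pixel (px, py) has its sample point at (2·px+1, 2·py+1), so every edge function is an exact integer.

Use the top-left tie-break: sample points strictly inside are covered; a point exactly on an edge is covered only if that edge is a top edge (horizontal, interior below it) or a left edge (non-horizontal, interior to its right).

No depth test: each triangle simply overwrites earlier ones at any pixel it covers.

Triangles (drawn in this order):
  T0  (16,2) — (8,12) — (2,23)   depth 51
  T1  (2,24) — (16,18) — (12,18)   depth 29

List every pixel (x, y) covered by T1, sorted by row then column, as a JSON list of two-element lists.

T0:
  2·area = 28  (B↔C swapped to make it positive)
  edge (16, 2)→(2, 23): d=(-14,21) right/bottom  bias=-1
  edge (2, 23)→(8, 12): d=(6,-11) top-left  bias=+0
  edge (8, 12)→(16, 2): d=(8,-10) top-left  bias=+0
    (5,4)@(11, 9): e=[7,15,6] → X
    (6,4)@(13, 9): e=[-35,37,26] → .
    (4,5)@(9, 11): e=[21,5,2] → X
    (5,5)@(11, 11): e=[-21,27,22] → .
    (4,6)@(9, 13): e=[-7,17,18] → .
    (3,7)@(7, 15): e=[7,7,14] → X
    (4,7)@(9, 15): e=[-35,29,34] → .
    (3,8)@(7, 17): e=[-21,19,30] → .
  covered (3 px):
    . . . . . . . .
    . . . . . . . .
    . . . . . . . .
    . . . . . . . .
    . . . . . X . .
    . . . . X . . .
    . . . . . . . .
    . . . X . . . .
    . . . . . . . .
    . . . . . . . .
    . . . . . . . .
    . . . . . . . .
T1:
  2·area = 24  (B↔C swapped to make it positive)
  edge (2, 24)→(12, 18): d=(10,-6) top-left  bias=+0
  edge (12, 18)→(16, 18): d=(4,0) top-left  bias=+0
  edge (16, 18)→(2, 24): d=(-14,6) right/bottom  bias=-1
    (5,9)@(11, 19): e=[4,4,16] → X
    (6,9)@(13, 19): e=[16,4,4] → X
    (7,9)@(15, 19): e=[28,4,-8] → .
    (3,10)@(7, 21): e=[0,12,12] → X  [on edge]
    (4,10)@(9, 21): e=[12,12,0] → .  [on edge]
    (5,10)@(11, 21): e=[24,12,-12] → .
    (6,10)@(13, 21): e=[36,12,-24] → .
    (3,11)@(7, 23): e=[20,20,-16] → .
  covered (3 px):
    . . . . . . . .
    . . . . . . . .
    . . . . . . . .
    . . . . . . . .
    . . . . . . . .
    . . . . . . . .
    . . . . . . . .
    . . . . . . . .
    . . . . . . . .
    . . . . . X X .
    . . . X . . . .
    . . . . . . . .

Result: [[5,9],[6,9],[3,10]]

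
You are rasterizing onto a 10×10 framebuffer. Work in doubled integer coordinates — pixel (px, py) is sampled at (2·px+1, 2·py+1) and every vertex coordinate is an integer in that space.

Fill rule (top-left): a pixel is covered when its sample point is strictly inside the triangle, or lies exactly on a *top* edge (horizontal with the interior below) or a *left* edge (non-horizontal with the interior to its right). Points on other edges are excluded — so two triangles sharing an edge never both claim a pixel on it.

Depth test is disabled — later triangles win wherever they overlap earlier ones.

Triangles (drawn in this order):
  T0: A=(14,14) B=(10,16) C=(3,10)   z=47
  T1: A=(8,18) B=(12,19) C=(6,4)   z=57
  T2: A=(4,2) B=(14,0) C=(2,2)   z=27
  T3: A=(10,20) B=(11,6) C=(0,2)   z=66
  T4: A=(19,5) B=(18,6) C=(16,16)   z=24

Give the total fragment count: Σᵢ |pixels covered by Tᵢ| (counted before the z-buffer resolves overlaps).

T0:
  2·area = 38
  edge (14, 14)→(10, 16): d=(-4,2) right/bottom  bias=-1
  edge (10, 16)→(3, 10): d=(-7,-6) top-left  bias=+0
  edge (3, 10)→(14, 14): d=(11,4) right/bottom  bias=-1
    (2,5)@(5, 11): e=[30,5,3] → █
    (3,5)@(7, 11): e=[26,17,-5] → ·
    (2,6)@(5, 13): e=[22,-9,25] → ·
    (3,6)@(7, 13): e=[18,3,17] → █
    (4,6)@(9, 13): e=[14,15,9] → █
    (5,6)@(11, 13): e=[10,27,1] → █
    (6,6)@(13, 13): e=[6,39,-7] → ·
    (3,7)@(7, 15): e=[10,-11,39] → ·
    (4,7)@(9, 15): e=[6,1,31] → █
    (6,7)@(13, 15): e=[-2,25,15] → ·
    (4,8)@(9, 17): e=[-2,-13,53] → ·
    (5,8)@(11, 17): e=[-6,-1,45] → ·
  covered (6 px):
    · · · · · · · · · ·
    · · · · · · · · · ·
    · · · · · · · · · ·
    · · · · · · · · · ·
    · · · · · · · · · ·
    · · █ · · · · · · ·
    · · · █ █ █ · · · ·
    · · · · █ █ · · · ·
    · · · · · · · · · ·
    · · · · · · · · · ·
T1:
  2·area = 54  (B↔C swapped to make it positive)
  edge (8, 18)→(6, 4): d=(-2,-14) top-left  bias=+0
  edge (6, 4)→(12, 19): d=(6,15) right/bottom  bias=-1
  edge (12, 19)→(8, 18): d=(-4,-1) top-left  bias=+0
    (3,3)@(7, 7): e=[8,3,43] → █
    (4,3)@(9, 7): e=[36,-27,45] → ·
    (3,4)@(7, 9): e=[4,15,35] → █
    (4,4)@(9, 9): e=[32,-15,37] → ·
    (3,5)@(7, 11): e=[0,27,27] → █  [on edge]
    (4,5)@(9, 11): e=[28,-3,29] → ·
    (3,6)@(7, 13): e=[-4,39,19] → ·
    (4,6)@(9, 13): e=[24,9,21] → █
    (5,6)@(11, 13): e=[52,-21,23] → ·
    (4,7)@(9, 15): e=[20,21,13] → █
    (5,7)@(11, 15): e=[48,-9,15] → ·
    (4,8)@(9, 17): e=[16,33,5] → █
  covered (7 px):
    · · · · · · · · · ·
    · · · · · · · · · ·
    · · · · · · · · · ·
    · · · █ · · · · · ·
    · · · █ · · · · · ·
    · · · █ · · · · · ·
    · · · · █ · · · · ·
    · · · · █ · · · · ·
    · · · · █ █ · · · ·
    · · · · · · · · · ·
T2:
  2·area = 4  (B↔C swapped to make it positive)
  edge (4, 2)→(2, 2): d=(-2,0) right/bottom  bias=-1
  edge (2, 2)→(14, 0): d=(12,-2) top-left  bias=+0
  edge (14, 0)→(4, 2): d=(-10,2) right/bottom  bias=-1
    (4,0)@(9, 1): e=[2,2,0] → ·  [on edge]
  covered (0 px):
    · · · · · · · · · ·
    · · · · · · · · · ·
    · · · · · · · · · ·
    · · · · · · · · · ·
    · · · · · · · · · ·
    · · · · · · · · · ·
    · · · · · · · · · ·
    · · · · · · · · · ·
    · · · · · · · · · ·
    · · · · · · · · · ·
T3:
  2·area = 158  (B↔C swapped to make it positive)
  edge (10, 20)→(0, 2): d=(-10,-18) top-left  bias=+0
  edge (0, 2)→(11, 6): d=(11,4) right/bottom  bias=-1
  edge (11, 6)→(10, 20): d=(-1,14) right/bottom  bias=-1
    (0,1)@(1, 3): e=[8,7,143] → █
    (1,1)@(3, 3): e=[44,-1,115] → ·
    (0,2)@(1, 5): e=[-12,29,141] → ·
    (1,2)@(3, 5): e=[24,21,113] → █
    (2,2)@(5, 5): e=[60,13,85] → █
    (3,2)@(7, 5): e=[96,5,57] → █
    (4,2)@(9, 5): e=[132,-3,29] → ·
    (1,3)@(3, 7): e=[4,43,111] → █
    (4,3)@(9, 7): e=[112,19,27] → █
    (5,3)@(11, 7): e=[148,11,-1] → ·
    (1,4)@(3, 9): e=[-16,65,109] → ·
    (2,4)@(5, 9): e=[20,57,81] → █
    (2,5)@(5, 11): e=[0,79,79] → █  [on edge]
  covered (18 px):
    · · · · · · · · · ·
    █ · · · · · · · · ·
    · █ █ █ · · · · · ·
    · █ █ █ █ · · · · ·
    · · █ █ █ · · · · ·
    · · █ █ █ · · · · ·
    · · · █ █ · · · · ·
    · · · · █ · · · · ·
    · · · · █ · · · · ·
    · · · · · · · · · ·
T4:
  2·area = 8  (B↔C swapped to make it positive)
  edge (19, 5)→(16, 16): d=(-3,11) right/bottom  bias=-1
  edge (16, 16)→(18, 6): d=(2,-10) top-left  bias=+0
  edge (18, 6)→(19, 5): d=(1,-1) top-left  bias=+0
    (9,0)@(19, 1): e=[12,0,-4] → ·  [on edge]
    (9,2)@(19, 5): e=[0,8,0] → ·  [on edge]
    (8,3)@(17, 7): e=[16,-8,0] → ·  [on edge]
    (7,4)@(15, 9): e=[32,-24,0] → ·  [on edge]
    (6,5)@(13, 11): e=[48,-40,0] → ·  [on edge]
    (8,5)@(17, 11): e=[4,0,4] → █  [on edge]
    (9,5)@(19, 11): e=[-18,20,6] → ·
    (5,6)@(11, 13): e=[64,-56,0] → ·  [on edge]
    (8,6)@(17, 13): e=[-2,4,6] → ·
    (4,7)@(9, 15): e=[80,-72,0] → ·  [on edge]
    (3,8)@(7, 17): e=[96,-88,0] → ·  [on edge]
    (2,9)@(5, 19): e=[112,-104,0] → ·  [on edge]
  covered (1 px):
    · · · · · · · · · ·
    · · · · · · · · · ·
    · · · · · · · · · ·
    · · · · · · · · · ·
    · · · · · · · · · ·
    · · · · · · · · █ ·
    · · · · · · · · · ·
    · · · · · · · · · ·
    · · · · · · · · · ·
    · · · · · · · · · ·

Result: 32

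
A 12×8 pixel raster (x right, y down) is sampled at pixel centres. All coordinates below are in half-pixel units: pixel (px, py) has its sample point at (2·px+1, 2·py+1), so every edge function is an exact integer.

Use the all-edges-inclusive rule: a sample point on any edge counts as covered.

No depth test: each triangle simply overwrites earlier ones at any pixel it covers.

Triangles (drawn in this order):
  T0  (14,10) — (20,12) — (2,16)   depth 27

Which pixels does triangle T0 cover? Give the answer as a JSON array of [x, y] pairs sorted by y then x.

T0:
  2·area = 60
  edge (14, 10)→(20, 12): d=(6,2) inclusive
  edge (20, 12)→(2, 16): d=(-18,4) inclusive
  edge (2, 16)→(14, 10): d=(12,-6) inclusive
    (2,3)@(5, 7): e=[0,150,-90] → ·  [on edge]
    (5,4)@(11, 9): e=[0,90,-30] → ·  [on edge]
    (6,5)@(13, 11): e=[8,46,6] → #
    (7,5)@(15, 11): e=[4,38,18] → #
    (8,5)@(17, 11): e=[0,30,30] → #  [on edge]
    (9,5)@(19, 11): e=[-4,22,42] → ·
    (4,6)@(9, 13): e=[28,26,6] → #
    (5,6)@(11, 13): e=[24,18,18] → #
    (8,6)@(17, 13): e=[12,-6,54] → ·
    (11,6)@(23, 13): e=[0,-30,90] → ·  [on edge]
    (2,7)@(5, 15): e=[48,6,6] → #
    (3,7)@(7, 15): e=[44,-2,18] → ·
  covered (8 px):
    · · · · · · · · · · · ·
    · · · · · · · · · · · ·
    · · · · · · · · · · · ·
    · · · · · · · · · · · ·
    · · · · · · · · · · · ·
    · · · · · · # # # · · ·
    · · · · # # # # · · · ·
    · · # · · · · · · · · ·

Final: [[6,5],[7,5],[8,5],[4,6],[5,6],[6,6],[7,6],[2,7]]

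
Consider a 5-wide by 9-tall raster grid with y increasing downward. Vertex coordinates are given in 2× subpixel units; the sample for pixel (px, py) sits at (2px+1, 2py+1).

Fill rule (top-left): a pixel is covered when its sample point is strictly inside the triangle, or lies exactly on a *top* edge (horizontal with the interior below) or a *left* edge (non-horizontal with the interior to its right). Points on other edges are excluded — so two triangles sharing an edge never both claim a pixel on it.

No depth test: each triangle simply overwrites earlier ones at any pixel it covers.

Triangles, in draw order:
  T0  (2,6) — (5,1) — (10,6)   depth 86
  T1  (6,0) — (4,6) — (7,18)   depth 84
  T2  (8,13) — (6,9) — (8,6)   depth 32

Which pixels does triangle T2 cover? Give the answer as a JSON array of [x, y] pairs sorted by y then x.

T0:
  2·area = 40
  edge (2, 6)→(5, 1): d=(3,-5) top-left  bias=+0
  edge (5, 1)→(10, 6): d=(5,5) right/bottom  bias=-1
  edge (10, 6)→(2, 6): d=(-8,0) right/bottom  bias=-1
    (2,0)@(5, 1): e=[0,0,40] → ·  [on edge]
    (2,1)@(5, 3): e=[6,10,24] → #
    (3,1)@(7, 3): e=[16,0,24] → ·  [on edge]
    (1,2)@(3, 5): e=[2,30,8] → #
    (3,2)@(7, 5): e=[22,10,8] → #
    (4,2)@(9, 5): e=[32,0,8] → ·  [on edge]
    (1,3)@(3, 7): e=[8,40,-8] → ·
    (2,3)@(5, 7): e=[18,30,-8] → ·
    (3,3)@(7, 7): e=[28,20,-8] → ·
  covered (4 px):
    · · · · ·
    · · # · ·
    · # # # ·
    · · · · ·
    · · · · ·
    · · · · ·
    · · · · ·
    · · · · ·
    · · · · ·
T1:
  2·area = 42  (B↔C swapped to make it positive)
  edge (6, 0)→(7, 18): d=(1,18) right/bottom  bias=-1
  edge (7, 18)→(4, 6): d=(-3,-12) top-left  bias=+0
  edge (4, 6)→(6, 0): d=(2,-6) top-left  bias=+0
    (2,1)@(5, 3): e=[21,21,0] → #  [on edge]
    (3,1)@(7, 3): e=[-15,45,12] → ·
    (2,2)@(5, 5): e=[23,15,4] → #
    (3,2)@(7, 5): e=[-13,39,16] → ·
    (2,3)@(5, 7): e=[25,9,8] → #
    (3,3)@(7, 7): e=[-11,33,20] → ·
    (1,4)@(3, 9): e=[63,-21,0] → ·  [on edge]
    (2,4)@(5, 9): e=[27,3,12] → #
    (3,4)@(7, 9): e=[-9,27,24] → ·
    (2,5)@(5, 11): e=[29,-3,16] → ·
    (0,7)@(1, 15): e=[105,-63,0] → ·  [on edge]
  covered (4 px):
    · · · · ·
    · · # · ·
    · · # · ·
    · · # · ·
    · · # · ·
    · · · · ·
    · · · · ·
    · · · · ·
    · · · · ·
T2:
  2·area = 14
  edge (8, 13)→(6, 9): d=(-2,-4) top-left  bias=+0
  edge (6, 9)→(8, 6): d=(2,-3) top-left  bias=+0
  edge (8, 6)→(8, 13): d=(0,7) right/bottom  bias=-1
    (1,1)@(3, 3): e=[0,-21,35] → ·  [on edge]
    (2,3)@(5, 7): e=[0,-7,21] → ·  [on edge]
    (3,4)@(7, 9): e=[4,3,7] → #
    (4,4)@(9, 9): e=[12,9,-7] → ·
    (3,5)@(7, 11): e=[0,7,7] → #  [on edge]
    (4,5)@(9, 11): e=[8,13,-7] → ·
    (3,6)@(7, 13): e=[-4,11,7] → ·
    (4,7)@(9, 15): e=[0,21,-7] → ·  [on edge]
  covered (2 px):
    · · · · ·
    · · · · ·
    · · · · ·
    · · · · ·
    · · · # ·
    · · · # ·
    · · · · ·
    · · · · ·
    · · · · ·

Result: [[3,4],[3,5]]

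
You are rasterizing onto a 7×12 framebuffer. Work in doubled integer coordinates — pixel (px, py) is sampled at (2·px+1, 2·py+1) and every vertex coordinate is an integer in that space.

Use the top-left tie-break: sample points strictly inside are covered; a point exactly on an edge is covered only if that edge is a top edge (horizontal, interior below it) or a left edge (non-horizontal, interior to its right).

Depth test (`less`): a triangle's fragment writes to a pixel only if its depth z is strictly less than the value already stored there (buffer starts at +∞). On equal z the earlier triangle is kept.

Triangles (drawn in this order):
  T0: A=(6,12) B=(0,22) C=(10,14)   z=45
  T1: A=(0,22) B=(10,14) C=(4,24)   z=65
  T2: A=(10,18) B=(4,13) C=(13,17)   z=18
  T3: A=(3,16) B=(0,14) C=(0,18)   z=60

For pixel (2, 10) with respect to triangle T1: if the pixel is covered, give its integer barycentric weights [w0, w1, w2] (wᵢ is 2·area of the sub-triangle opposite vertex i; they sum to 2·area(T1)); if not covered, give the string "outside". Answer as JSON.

T0:
  2·area = 52  (B↔C swapped to make it positive)
  edge (6, 12)→(10, 14): d=(4,2) right/bottom  bias=-1
  edge (10, 14)→(0, 22): d=(-10,8) right/bottom  bias=-1
  edge (0, 22)→(6, 12): d=(6,-10) top-left  bias=+0
    (4,3)@(9, 7): e=[-26,78,0] → ·  [on edge]
    (3,6)@(7, 13): e=[2,34,16] → #
    (4,6)@(9, 13): e=[-2,18,36] → ·
    (2,7)@(5, 15): e=[14,30,8] → #
    (4,7)@(9, 15): e=[6,-2,48] → ·
    (1,8)@(3, 17): e=[26,26,0] → #  [on edge]
    (3,8)@(7, 17): e=[18,-6,40] → ·
    (1,9)@(3, 19): e=[34,6,12] → #
    (2,9)@(5, 19): e=[30,-10,32] → ·
    (0,10)@(1, 21): e=[46,2,4] → #
    (1,10)@(3, 21): e=[42,-14,24] → ·
    (0,11)@(1, 23): e=[54,-18,16] → ·
  covered (7 px):
    · · · · · · ·
    · · · · · · ·
    · · · · · · ·
    · · · · · · ·
    · · · · · · ·
    · · · · · · ·
    · · · # · · ·
    · · # # · · ·
    · # # · · · ·
    · # · · · · ·
    # · · · · · ·
    · · · · · · ·
T1:
  2·area = 52
  edge (0, 22)→(10, 14): d=(10,-8) top-left  bias=+0
  edge (10, 14)→(4, 24): d=(-6,10) right/bottom  bias=-1
  edge (4, 24)→(0, 22): d=(-4,-2) top-left  bias=+0
    (6,4)@(13, 9): e=[-26,0,78] → ·  [on edge]
    (4,7)@(9, 15): e=[2,4,46] → #
    (5,7)@(11, 15): e=[18,-16,50] → ·
    (3,8)@(7, 17): e=[6,12,34] → #
    (4,8)@(9, 17): e=[22,-8,38] → ·
    (2,9)@(5, 19): e=[10,20,22] → #
    (3,9)@(7, 19): e=[26,0,26] → ·  [on edge]
    (1,10)@(3, 21): e=[14,28,10] → #
    (3,10)@(7, 21): e=[46,-12,18] → ·
    (1,11)@(3, 23): e=[34,16,2] → #
    (2,11)@(5, 23): e=[50,-4,6] → ·
  covered (6 px):
    · · · · · · ·
    · · · · · · ·
    · · · · · · ·
    · · · · · · ·
    · · · · · · ·
    · · · · · · ·
    · · · · · · ·
    · · · · # · ·
    · · · # · · ·
    · · # · · · ·
    · # # · · · ·
    · # · · · · ·
T2:
  2·area = 21
  edge (10, 18)→(4, 13): d=(-6,-5) top-left  bias=+0
  edge (4, 13)→(13, 17): d=(9,4) right/bottom  bias=-1
  edge (13, 17)→(10, 18): d=(-3,1) right/bottom  bias=-1
    (3,7)@(7, 15): e=[3,6,12] → #
    (4,7)@(9, 15): e=[13,-2,10] → ·
    (3,8)@(7, 17): e=[-9,24,6] → ·
    (4,8)@(9, 17): e=[1,16,4] → #
    (5,8)@(11, 17): e=[11,8,2] → #
    (6,8)@(13, 17): e=[21,0,0] → ·  [on edge]
    (3,9)@(7, 19): e=[-21,42,0] → ·  [on edge]
    (4,9)@(9, 19): e=[-11,34,-2] → ·
    (5,9)@(11, 19): e=[-1,26,-4] → ·
    (0,10)@(1, 21): e=[-63,84,0] → ·  [on edge]
  covered (3 px):
    · · · · · · ·
    · · · · · · ·
    · · · · · · ·
    · · · · · · ·
    · · · · · · ·
    · · · · · · ·
    · · · · · · ·
    · · · # · · ·
    · · · · # # ·
    · · · · · · ·
    · · · · · · ·
    · · · · · · ·
T3:
  2·area = 12  (B↔C swapped to make it positive)
  edge (3, 16)→(0, 18): d=(-3,2) right/bottom  bias=-1
  edge (0, 18)→(0, 14): d=(0,-4) top-left  bias=+0
  edge (0, 14)→(3, 16): d=(3,2) right/bottom  bias=-1
    (0,7)@(1, 15): e=[7,4,1] → #
    (1,7)@(3, 15): e=[3,12,-3] → ·
    (0,8)@(1, 17): e=[1,4,7] → #
    (1,8)@(3, 17): e=[-3,12,3] → ·
    (0,9)@(1, 19): e=[-5,4,13] → ·
  covered (2 px):
    · · · · · · ·
    · · · · · · ·
    · · · · · · ·
    · · · · · · ·
    · · · · · · ·
    · · · · · · ·
    · · · · · · ·
    # · · · · · ·
    # · · · · · ·
    · · · · · · ·
    · · · · · · ·
    · · · · · · ·

Answer: [8,14,30]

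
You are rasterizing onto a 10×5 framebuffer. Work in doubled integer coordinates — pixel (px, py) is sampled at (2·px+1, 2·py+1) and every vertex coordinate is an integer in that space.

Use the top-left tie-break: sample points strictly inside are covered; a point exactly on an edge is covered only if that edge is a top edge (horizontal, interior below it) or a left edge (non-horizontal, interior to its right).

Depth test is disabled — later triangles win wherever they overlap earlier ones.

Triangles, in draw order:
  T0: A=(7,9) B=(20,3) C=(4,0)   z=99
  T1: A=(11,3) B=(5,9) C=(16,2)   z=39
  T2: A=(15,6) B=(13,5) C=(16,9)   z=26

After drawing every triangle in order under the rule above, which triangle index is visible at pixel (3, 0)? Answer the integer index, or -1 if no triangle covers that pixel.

T0:
  2·area = 135  (B↔C swapped to make it positive)
  edge (7, 9)→(4, 0): d=(-3,-9) top-left  bias=+0
  edge (4, 0)→(20, 3): d=(16,3) right/bottom  bias=-1
  edge (20, 3)→(7, 9): d=(-13,6) right/bottom  bias=-1
    (2,0)@(5, 1): e=[6,13,116] → #
    (3,0)@(7, 1): e=[24,7,104] → #
    (4,0)@(9, 1): e=[42,1,92] → #
    (5,0)@(11, 1): e=[60,-5,80] → ·
    (2,1)@(5, 3): e=[0,45,90] → #  [on edge]
    (5,1)@(11, 3): e=[54,27,54] → #
    (6,1)@(13, 3): e=[72,21,42] → #
    (7,1)@(15, 3): e=[90,15,30] → #
    (8,1)@(17, 3): e=[108,9,18] → #
    (9,1)@(19, 3): e=[126,3,6] → #
    (2,2)@(5, 5): e=[-6,77,64] → ·
    (3,2)@(7, 5): e=[12,71,52] → #
    (3,4)@(7, 9): e=[0,135,0] → ·  [on edge]
  covered (19 px):
    · · # # # · · · · ·
    · · # # # # # # # #
    · · · # # # # # · ·
    · · · # # # · · · ·
    · · · · · · · · · ·
T1:
  2·area = 24  (B↔C swapped to make it positive)
  edge (11, 3)→(16, 2): d=(5,-1) top-left  bias=+0
  edge (16, 2)→(5, 9): d=(-11,7) right/bottom  bias=-1
  edge (5, 9)→(11, 3): d=(6,-6) top-left  bias=+0
    (6,0)@(13, 1): e=[-8,32,0] → ·  [on edge]
    (5,1)@(11, 3): e=[0,24,0] → #  [on edge]
    (6,1)@(13, 3): e=[2,10,12] → #
    (7,1)@(15, 3): e=[4,-4,24] → ·
    (0,2)@(1, 5): e=[0,72,-48] → ·  [on edge]
    (4,2)@(9, 5): e=[8,16,0] → #  [on edge]
    (6,2)@(13, 5): e=[12,-12,24] → ·
    (3,3)@(7, 7): e=[16,8,0] → #  [on edge]
    (4,3)@(9, 7): e=[18,-6,12] → ·
    (5,3)@(11, 7): e=[20,-20,24] → ·
    (2,4)@(5, 9): e=[24,0,0] → ·  [on edge]
    (3,4)@(7, 9): e=[26,-14,12] → ·
  covered (5 px):
    · · · · · · · · · ·
    · · · · · # # · · ·
    · · · · # # · · · ·
    · · · # · · · · · ·
    · · · · · · · · · ·
T2:
  2·area = 5  (B↔C swapped to make it positive)
  edge (15, 6)→(16, 9): d=(1,3) right/bottom  bias=-1
  edge (16, 9)→(13, 5): d=(-3,-4) top-left  bias=+0
  edge (13, 5)→(15, 6): d=(2,1) right/bottom  bias=-1
    (2,0)@(5, 1): e=[25,-20,0] → ·  [on edge]
    (4,1)@(9, 3): e=[15,-10,0] → ·  [on edge]
    (6,2)@(13, 5): e=[5,0,0] → ·  [on edge]
    (7,3)@(15, 7): e=[1,2,2] → #
    (8,3)@(17, 7): e=[-5,10,0] → ·  [on edge]
    (7,4)@(15, 9): e=[3,-4,6] → ·
  covered (1 px):
    · · · · · · · · · ·
    · · · · · · · · · ·
    · · · · · · · · · ·
    · · · · · · · # · ·
    · · · · · · · · · ·

Z-buffer (winner per pixel, '.' = empty):
  . . 0 0 0 . . . . .
  . . 0 0 0 1 1 0 0 0
  . . . 0 1 1 0 0 . .
  . . . 1 0 0 . 2 . .
  . . . . . . . . . .

Final: 0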